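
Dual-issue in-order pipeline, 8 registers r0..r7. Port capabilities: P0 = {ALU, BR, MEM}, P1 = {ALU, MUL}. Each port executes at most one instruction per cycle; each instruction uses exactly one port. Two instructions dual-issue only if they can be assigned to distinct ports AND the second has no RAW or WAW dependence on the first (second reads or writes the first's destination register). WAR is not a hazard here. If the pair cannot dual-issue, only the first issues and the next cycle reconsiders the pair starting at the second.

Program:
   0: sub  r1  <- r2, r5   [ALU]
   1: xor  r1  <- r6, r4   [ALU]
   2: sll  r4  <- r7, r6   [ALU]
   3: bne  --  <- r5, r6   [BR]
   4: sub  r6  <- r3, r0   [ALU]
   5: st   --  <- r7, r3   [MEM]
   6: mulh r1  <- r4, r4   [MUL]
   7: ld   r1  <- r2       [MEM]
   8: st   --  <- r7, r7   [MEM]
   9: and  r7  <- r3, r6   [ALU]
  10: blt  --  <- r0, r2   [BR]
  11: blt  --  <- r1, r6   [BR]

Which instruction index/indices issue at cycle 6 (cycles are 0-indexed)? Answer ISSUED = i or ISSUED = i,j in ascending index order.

t=0 i0:sub ; WAW r1
t=1 i1/i2:xor sll ; 2-wide
t=2 i3/i4:bne sub ; 2-wide
t=3 i5/i6:st mulh ; 2-wide
t=4 i7:ld ; no-port MEM/MEM
t=5 i8/i9:st and ; 2-wide
t=6 i10:blt ; no-port BR/BR
t=7 i11:blt ; tail

ISSUED = 10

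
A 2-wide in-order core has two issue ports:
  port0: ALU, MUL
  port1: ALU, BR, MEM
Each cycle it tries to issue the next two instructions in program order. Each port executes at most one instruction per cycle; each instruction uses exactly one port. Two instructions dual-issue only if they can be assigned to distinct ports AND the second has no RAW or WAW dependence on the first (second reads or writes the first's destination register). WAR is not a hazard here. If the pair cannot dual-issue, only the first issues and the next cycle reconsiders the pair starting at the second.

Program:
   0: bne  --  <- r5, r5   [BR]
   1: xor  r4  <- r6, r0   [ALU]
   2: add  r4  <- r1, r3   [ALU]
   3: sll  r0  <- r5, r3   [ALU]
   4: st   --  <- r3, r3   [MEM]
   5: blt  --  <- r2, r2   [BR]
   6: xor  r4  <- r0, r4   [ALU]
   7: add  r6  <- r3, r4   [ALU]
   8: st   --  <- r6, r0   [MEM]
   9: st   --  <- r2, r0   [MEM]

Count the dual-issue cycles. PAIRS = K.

PAIRS = 3

#0 head=0: bne.BR/xor.ALU i0,i1 dual
#1 head=2: add.ALU/sll.ALU i2,i3 dual
#2 head=4: st.MEM i4 no-port MEM/BR
#3 head=5: blt.BR/xor.ALU i5,i6 dual
#4 head=7: add.ALU i7 RAW r6
#5 head=8: st.MEM i8 no-port MEM/MEM
#6 head=9: st.MEM i9 tail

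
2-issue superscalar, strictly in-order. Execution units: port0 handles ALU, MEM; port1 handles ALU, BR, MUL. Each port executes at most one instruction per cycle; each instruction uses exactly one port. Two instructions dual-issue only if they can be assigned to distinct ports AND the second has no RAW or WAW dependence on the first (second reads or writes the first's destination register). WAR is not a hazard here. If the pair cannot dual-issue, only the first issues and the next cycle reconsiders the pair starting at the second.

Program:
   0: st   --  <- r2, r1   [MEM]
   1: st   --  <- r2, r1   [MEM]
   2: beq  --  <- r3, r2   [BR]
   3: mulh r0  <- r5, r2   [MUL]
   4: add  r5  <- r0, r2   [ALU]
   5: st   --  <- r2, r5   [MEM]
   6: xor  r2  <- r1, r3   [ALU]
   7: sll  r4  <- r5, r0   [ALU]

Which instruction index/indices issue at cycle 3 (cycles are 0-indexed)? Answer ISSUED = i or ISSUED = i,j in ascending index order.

ISSUED = 4

0. st @i0  | no-port MEM/MEM
1. st beq @i1/i2  | 2-wide
2. mulh @i3  | RAW r0
3. add @i4  | RAW r5
4. st xor @i5/i6  | 2-wide
5. sll @i7  | tail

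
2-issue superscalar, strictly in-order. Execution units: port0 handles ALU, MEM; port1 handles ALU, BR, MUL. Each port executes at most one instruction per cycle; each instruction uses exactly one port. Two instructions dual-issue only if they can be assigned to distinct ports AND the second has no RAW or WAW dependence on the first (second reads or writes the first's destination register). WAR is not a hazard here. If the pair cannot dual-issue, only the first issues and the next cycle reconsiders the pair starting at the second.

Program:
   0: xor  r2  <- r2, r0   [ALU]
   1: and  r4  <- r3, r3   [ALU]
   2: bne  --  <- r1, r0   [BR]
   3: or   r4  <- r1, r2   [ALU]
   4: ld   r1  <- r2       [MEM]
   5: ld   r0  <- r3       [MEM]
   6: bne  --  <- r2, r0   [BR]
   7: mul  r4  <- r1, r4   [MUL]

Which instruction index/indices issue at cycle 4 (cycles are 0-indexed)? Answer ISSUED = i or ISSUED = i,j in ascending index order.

[0] i0&i1  xor.ALU and.ALU  -- 2-wide
[1] i2&i3  bne.BR or.ALU  -- 2-wide
[2] i4  ld.MEM  -- no-port MEM/MEM
[3] i5  ld.MEM  -- RAW r0
[4] i6  bne.BR  -- no-port BR/MUL
[5] i7  mul.MUL  -- tail

ISSUED = 6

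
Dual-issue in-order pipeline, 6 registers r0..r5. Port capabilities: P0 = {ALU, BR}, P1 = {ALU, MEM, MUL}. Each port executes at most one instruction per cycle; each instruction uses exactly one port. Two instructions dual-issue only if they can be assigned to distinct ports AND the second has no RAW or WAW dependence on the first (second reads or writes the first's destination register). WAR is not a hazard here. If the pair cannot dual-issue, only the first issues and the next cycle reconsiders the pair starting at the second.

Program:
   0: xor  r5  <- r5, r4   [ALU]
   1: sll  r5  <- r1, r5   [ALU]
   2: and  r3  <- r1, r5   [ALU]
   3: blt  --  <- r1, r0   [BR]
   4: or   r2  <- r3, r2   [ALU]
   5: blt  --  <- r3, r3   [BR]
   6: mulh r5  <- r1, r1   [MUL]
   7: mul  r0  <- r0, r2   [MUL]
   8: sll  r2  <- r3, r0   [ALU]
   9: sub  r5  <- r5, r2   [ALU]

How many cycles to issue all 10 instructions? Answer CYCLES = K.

#0 head=0: xor i0 RAW+WAW r5
#1 head=1: sll i1 RAW r5
#2 head=2: and blt i2,i3 dual
#3 head=4: or blt i4,i5 dual
#4 head=6: mulh i6 no-port MUL/MUL
#5 head=7: mul i7 RAW r0
#6 head=8: sll i8 RAW r2
#7 head=9: sub i9 tail

CYCLES = 8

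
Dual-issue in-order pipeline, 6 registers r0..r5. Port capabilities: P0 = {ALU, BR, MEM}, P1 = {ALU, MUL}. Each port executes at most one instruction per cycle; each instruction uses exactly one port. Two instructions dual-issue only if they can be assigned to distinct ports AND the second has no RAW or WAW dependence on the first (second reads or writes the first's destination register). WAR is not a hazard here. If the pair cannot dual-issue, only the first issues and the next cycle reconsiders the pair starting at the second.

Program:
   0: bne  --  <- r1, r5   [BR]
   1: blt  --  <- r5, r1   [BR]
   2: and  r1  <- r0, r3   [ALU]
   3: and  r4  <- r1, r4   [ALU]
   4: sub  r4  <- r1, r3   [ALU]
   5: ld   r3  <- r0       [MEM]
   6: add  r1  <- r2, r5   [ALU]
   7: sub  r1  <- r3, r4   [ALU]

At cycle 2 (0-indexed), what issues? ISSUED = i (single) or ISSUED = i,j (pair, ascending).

ISSUED = 3

0. bne.BR @i0  | no-port BR/BR
1. blt.BR/and.ALU @i1,i2  | dual
2. and.ALU @i3  | WAW r4
3. sub.ALU/ld.MEM @i4,i5  | dual
4. add.ALU @i6  | WAW r1
5. sub.ALU @i7  | tail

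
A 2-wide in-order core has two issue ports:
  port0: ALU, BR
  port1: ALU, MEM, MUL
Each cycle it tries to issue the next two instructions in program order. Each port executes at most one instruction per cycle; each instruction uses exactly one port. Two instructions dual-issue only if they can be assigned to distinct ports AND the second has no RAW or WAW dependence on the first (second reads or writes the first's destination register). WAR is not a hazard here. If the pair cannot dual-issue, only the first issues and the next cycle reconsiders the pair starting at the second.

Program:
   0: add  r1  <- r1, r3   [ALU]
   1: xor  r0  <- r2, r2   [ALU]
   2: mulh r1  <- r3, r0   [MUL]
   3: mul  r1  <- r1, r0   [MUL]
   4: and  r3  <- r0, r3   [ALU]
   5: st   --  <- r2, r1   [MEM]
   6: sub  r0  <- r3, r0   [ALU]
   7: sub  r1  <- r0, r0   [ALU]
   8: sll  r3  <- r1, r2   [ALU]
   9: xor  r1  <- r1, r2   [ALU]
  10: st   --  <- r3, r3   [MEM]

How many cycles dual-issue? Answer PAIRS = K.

PAIRS = 4

[0] i0/i1  add.ALU;xor.ALU  -- dual
[1] i2  mulh.MUL  -- no-port MUL/MUL
[2] i3/i4  mul.MUL;and.ALU  -- dual
[3] i5/i6  st.MEM;sub.ALU  -- dual
[4] i7  sub.ALU  -- RAW r1
[5] i8/i9  sll.ALU;xor.ALU  -- dual
[6] i10  st.MEM  -- tail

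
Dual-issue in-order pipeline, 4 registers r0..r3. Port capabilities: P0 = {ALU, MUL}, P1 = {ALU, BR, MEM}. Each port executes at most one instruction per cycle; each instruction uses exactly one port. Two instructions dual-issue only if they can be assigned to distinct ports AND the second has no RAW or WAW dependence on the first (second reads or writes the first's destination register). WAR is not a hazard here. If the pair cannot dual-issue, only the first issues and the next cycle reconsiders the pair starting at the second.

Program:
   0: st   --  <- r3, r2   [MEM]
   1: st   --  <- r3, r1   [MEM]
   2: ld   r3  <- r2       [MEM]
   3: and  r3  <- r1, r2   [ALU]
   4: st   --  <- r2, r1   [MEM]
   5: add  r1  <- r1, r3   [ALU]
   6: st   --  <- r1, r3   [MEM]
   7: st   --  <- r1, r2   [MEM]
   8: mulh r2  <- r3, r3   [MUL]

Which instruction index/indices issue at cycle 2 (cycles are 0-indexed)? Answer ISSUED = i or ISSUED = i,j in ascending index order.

[0] i0  st.MEM  -- no-port MEM/MEM
[1] i1  st.MEM  -- no-port MEM/MEM
[2] i2  ld.MEM  -- WAW r3
[3] i3&i4  and.ALU st.MEM  -- dual
[4] i5  add.ALU  -- RAW r1
[5] i6  st.MEM  -- no-port MEM/MEM
[6] i7&i8  st.MEM mulh.MUL  -- dual

ISSUED = 2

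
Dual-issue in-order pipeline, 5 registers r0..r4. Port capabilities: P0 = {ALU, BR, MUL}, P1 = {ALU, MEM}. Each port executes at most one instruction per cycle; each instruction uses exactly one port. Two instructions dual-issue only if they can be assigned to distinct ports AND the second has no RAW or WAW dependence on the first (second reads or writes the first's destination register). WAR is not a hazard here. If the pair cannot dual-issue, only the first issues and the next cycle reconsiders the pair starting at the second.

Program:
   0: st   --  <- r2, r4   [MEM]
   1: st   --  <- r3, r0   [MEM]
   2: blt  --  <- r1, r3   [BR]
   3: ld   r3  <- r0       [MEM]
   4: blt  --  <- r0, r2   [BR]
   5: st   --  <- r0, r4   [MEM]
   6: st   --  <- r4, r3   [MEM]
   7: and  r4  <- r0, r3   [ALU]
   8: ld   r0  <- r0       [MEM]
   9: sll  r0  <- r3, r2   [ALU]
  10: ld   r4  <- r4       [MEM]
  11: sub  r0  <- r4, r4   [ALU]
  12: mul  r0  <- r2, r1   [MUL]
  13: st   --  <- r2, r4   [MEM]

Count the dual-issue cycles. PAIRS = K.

PAIRS = 5

c0: i0 st.MEM  no-port MEM/MEM
c1: i1&i2 st.MEM blt.BR  2-wide
c2: i3&i4 ld.MEM blt.BR  2-wide
c3: i5 st.MEM  no-port MEM/MEM
c4: i6&i7 st.MEM and.ALU  2-wide
c5: i8 ld.MEM  WAW r0
c6: i9&i10 sll.ALU ld.MEM  2-wide
c7: i11 sub.ALU  WAW r0
c8: i12&i13 mul.MUL st.MEM  2-wide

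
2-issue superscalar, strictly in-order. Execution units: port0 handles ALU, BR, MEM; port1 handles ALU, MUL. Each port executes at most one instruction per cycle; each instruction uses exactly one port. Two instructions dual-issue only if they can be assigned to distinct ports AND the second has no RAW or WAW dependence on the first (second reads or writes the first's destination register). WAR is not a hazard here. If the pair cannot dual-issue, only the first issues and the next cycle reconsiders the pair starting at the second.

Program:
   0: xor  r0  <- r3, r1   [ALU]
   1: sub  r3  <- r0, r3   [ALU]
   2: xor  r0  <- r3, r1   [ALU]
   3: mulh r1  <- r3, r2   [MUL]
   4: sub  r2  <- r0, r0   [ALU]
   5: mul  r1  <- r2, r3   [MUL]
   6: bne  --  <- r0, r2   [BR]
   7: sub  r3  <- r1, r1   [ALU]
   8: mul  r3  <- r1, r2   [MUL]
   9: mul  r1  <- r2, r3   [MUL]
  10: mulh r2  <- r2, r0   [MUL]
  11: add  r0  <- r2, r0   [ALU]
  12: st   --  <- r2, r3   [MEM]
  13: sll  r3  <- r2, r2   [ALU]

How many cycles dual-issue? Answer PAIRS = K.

#0 head=0: xor i0 RAW r0
#1 head=1: sub i1 RAW r3
#2 head=2: xor;mulh i2+i3 dual
#3 head=4: sub i4 RAW r2
#4 head=5: mul;bne i5+i6 dual
#5 head=7: sub i7 WAW r3
#6 head=8: mul i8 no-port MUL/MUL
#7 head=9: mul i9 no-port MUL/MUL
#8 head=10: mulh i10 RAW r2
#9 head=11: add;st i11+i12 dual
#10 head=13: sll i13 tail

PAIRS = 3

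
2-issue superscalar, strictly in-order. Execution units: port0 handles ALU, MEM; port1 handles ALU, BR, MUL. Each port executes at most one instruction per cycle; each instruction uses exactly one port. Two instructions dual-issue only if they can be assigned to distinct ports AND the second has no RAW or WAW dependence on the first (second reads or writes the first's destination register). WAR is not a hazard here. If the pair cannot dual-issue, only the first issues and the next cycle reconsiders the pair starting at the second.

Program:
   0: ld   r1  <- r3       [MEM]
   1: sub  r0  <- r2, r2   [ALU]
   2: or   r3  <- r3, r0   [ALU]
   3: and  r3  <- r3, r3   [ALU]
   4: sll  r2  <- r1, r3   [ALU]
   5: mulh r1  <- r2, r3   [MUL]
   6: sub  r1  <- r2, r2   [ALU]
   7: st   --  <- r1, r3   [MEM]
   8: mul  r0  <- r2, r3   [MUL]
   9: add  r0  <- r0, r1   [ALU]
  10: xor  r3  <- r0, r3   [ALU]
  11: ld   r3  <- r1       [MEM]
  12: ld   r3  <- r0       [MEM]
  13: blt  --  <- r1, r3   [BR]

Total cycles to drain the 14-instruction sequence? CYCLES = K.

CYCLES = 12

[0] i0+i1  ld+sub  -- pair
[1] i2  or  -- RAW+WAW r3
[2] i3  and  -- RAW r3
[3] i4  sll  -- RAW r2
[4] i5  mulh  -- WAW r1
[5] i6  sub  -- RAW r1
[6] i7+i8  st+mul  -- pair
[7] i9  add  -- RAW r0
[8] i10  xor  -- WAW r3
[9] i11  ld  -- no-port MEM/MEM
[10] i12  ld  -- RAW r3
[11] i13  blt  -- tail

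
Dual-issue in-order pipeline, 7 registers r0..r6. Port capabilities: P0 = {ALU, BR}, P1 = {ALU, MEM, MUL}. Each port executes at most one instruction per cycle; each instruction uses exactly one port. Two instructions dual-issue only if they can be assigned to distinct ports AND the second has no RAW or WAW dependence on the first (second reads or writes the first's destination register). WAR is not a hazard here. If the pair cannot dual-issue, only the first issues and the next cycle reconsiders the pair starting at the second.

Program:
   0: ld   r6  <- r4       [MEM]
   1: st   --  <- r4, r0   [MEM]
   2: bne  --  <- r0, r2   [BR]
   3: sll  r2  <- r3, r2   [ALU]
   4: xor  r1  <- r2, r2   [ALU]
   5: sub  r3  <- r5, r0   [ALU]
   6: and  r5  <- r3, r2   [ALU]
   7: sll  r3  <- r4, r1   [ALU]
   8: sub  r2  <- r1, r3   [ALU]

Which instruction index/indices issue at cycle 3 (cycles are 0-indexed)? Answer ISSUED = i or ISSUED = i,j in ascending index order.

#0 head=0: ld.MEM i0 no-port MEM/MEM
#1 head=1: st.MEM;bne.BR i1,i2 pair
#2 head=3: sll.ALU i3 RAW r2
#3 head=4: xor.ALU;sub.ALU i4,i5 pair
#4 head=6: and.ALU;sll.ALU i6,i7 pair
#5 head=8: sub.ALU i8 tail

ISSUED = 4,5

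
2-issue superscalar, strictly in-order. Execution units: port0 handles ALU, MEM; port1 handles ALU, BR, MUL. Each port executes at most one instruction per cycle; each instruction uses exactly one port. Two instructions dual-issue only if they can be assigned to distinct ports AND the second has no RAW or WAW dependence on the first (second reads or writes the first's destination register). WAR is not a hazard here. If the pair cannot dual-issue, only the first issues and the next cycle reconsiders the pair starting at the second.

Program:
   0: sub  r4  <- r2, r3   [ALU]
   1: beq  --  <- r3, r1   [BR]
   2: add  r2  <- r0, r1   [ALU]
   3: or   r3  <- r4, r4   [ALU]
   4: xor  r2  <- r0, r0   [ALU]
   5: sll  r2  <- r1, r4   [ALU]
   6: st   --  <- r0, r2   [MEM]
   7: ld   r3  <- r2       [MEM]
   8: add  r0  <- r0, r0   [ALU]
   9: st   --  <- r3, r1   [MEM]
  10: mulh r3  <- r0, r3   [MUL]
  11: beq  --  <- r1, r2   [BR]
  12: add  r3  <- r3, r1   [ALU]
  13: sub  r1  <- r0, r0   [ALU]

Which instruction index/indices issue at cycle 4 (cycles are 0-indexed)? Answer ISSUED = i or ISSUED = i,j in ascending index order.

t=0 i0/i1:sub.ALU+beq.BR ; pair
t=1 i2/i3:add.ALU+or.ALU ; pair
t=2 i4:xor.ALU ; WAW r2
t=3 i5:sll.ALU ; RAW r2
t=4 i6:st.MEM ; no-port MEM/MEM
t=5 i7/i8:ld.MEM+add.ALU ; pair
t=6 i9/i10:st.MEM+mulh.MUL ; pair
t=7 i11/i12:beq.BR+add.ALU ; pair
t=8 i13:sub.ALU ; tail

ISSUED = 6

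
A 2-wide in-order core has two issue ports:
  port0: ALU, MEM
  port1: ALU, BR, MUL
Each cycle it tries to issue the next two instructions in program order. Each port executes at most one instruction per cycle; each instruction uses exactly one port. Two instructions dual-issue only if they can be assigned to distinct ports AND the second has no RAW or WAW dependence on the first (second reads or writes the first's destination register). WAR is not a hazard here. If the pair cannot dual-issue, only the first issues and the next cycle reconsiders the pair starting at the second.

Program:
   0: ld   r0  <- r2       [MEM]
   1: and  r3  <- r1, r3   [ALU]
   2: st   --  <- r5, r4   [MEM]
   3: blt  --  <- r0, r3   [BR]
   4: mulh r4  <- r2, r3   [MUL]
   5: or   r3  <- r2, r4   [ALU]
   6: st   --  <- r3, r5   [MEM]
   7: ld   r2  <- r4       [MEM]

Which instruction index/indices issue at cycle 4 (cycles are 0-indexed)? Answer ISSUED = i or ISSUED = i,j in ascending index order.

ISSUED = 6

0. ld.MEM and.ALU @i0,i1  | pair
1. st.MEM blt.BR @i2,i3  | pair
2. mulh.MUL @i4  | RAW r4
3. or.ALU @i5  | RAW r3
4. st.MEM @i6  | no-port MEM/MEM
5. ld.MEM @i7  | tail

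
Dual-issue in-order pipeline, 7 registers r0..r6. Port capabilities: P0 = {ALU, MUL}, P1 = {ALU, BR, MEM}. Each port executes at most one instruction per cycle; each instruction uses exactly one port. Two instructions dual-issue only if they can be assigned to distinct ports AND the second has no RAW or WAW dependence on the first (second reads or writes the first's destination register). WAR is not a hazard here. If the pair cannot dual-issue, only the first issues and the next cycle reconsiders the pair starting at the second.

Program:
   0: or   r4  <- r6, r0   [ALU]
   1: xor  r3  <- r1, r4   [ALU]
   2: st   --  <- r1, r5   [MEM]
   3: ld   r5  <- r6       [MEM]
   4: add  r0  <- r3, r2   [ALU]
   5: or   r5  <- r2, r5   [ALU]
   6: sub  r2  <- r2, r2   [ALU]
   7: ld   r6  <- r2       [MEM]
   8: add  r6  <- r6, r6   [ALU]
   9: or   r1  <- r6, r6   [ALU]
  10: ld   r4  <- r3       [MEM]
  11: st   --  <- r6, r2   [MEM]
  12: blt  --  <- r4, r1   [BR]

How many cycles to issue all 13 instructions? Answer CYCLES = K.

CYCLES = 9

#0 head=0: or.ALU i0 RAW r4
#1 head=1: xor.ALU st.MEM i1,i2 2-wide
#2 head=3: ld.MEM add.ALU i3,i4 2-wide
#3 head=5: or.ALU sub.ALU i5,i6 2-wide
#4 head=7: ld.MEM i7 RAW+WAW r6
#5 head=8: add.ALU i8 RAW r6
#6 head=9: or.ALU ld.MEM i9,i10 2-wide
#7 head=11: st.MEM i11 no-port MEM/BR
#8 head=12: blt.BR i12 tail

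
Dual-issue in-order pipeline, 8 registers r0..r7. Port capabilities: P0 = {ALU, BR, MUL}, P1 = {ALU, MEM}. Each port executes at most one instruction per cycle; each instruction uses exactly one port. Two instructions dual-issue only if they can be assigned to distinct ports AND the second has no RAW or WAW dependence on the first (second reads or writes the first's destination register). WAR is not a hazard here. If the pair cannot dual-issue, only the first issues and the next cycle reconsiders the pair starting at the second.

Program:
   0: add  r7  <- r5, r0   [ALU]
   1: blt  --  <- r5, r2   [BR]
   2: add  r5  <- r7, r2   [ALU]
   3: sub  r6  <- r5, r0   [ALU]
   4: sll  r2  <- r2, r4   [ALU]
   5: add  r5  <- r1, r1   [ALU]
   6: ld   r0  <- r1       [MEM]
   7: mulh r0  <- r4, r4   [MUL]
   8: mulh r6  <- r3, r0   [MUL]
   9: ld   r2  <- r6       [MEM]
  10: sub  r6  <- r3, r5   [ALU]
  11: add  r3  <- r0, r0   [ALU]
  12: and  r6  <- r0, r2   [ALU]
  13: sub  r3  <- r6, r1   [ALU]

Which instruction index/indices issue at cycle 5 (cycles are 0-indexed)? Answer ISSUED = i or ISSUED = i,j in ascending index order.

[0] i0/i1  add.ALU;blt.BR  -- pair
[1] i2  add.ALU  -- RAW r5
[2] i3/i4  sub.ALU;sll.ALU  -- pair
[3] i5/i6  add.ALU;ld.MEM  -- pair
[4] i7  mulh.MUL  -- no-port MUL/MUL
[5] i8  mulh.MUL  -- RAW r6
[6] i9/i10  ld.MEM;sub.ALU  -- pair
[7] i11/i12  add.ALU;and.ALU  -- pair
[8] i13  sub.ALU  -- tail

ISSUED = 8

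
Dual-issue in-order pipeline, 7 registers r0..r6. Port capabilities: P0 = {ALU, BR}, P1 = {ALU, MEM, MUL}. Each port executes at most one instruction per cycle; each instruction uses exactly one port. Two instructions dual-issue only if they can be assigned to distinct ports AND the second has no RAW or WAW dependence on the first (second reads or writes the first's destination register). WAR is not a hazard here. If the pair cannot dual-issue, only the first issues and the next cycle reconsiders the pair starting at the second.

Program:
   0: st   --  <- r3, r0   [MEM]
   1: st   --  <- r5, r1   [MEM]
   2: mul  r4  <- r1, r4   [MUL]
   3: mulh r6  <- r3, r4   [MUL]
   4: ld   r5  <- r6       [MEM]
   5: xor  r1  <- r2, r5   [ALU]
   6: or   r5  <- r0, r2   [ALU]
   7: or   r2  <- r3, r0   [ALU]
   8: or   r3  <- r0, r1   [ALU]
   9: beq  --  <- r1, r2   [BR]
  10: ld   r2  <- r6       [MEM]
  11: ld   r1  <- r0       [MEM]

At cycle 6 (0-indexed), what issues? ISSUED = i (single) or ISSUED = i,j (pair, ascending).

ISSUED = 7,8

t=0 i0:st ; no-port MEM/MEM
t=1 i1:st ; no-port MEM/MUL
t=2 i2:mul ; no-port MUL/MUL
t=3 i3:mulh ; no-port MUL/MEM
t=4 i4:ld ; RAW r5
t=5 i5&i6:xor+or ; dual
t=6 i7&i8:or+or ; dual
t=7 i9&i10:beq+ld ; dual
t=8 i11:ld ; tail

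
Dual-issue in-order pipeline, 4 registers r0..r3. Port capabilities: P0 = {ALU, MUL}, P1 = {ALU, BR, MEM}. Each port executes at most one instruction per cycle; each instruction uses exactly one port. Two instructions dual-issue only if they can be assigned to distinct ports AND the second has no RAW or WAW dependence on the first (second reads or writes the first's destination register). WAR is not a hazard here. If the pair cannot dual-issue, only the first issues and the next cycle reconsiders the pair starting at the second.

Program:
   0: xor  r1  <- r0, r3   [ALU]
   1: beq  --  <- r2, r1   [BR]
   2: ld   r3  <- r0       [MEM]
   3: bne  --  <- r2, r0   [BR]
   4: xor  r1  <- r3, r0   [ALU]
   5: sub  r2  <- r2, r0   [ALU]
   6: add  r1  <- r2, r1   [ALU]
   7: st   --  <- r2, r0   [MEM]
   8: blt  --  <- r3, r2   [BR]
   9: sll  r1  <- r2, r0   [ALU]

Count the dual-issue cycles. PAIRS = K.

t=0 i0:xor ; RAW r1
t=1 i1:beq ; no-port BR/MEM
t=2 i2:ld ; no-port MEM/BR
t=3 i3+i4:bne+xor ; dual
t=4 i5:sub ; RAW r2
t=5 i6+i7:add+st ; dual
t=6 i8+i9:blt+sll ; dual

PAIRS = 3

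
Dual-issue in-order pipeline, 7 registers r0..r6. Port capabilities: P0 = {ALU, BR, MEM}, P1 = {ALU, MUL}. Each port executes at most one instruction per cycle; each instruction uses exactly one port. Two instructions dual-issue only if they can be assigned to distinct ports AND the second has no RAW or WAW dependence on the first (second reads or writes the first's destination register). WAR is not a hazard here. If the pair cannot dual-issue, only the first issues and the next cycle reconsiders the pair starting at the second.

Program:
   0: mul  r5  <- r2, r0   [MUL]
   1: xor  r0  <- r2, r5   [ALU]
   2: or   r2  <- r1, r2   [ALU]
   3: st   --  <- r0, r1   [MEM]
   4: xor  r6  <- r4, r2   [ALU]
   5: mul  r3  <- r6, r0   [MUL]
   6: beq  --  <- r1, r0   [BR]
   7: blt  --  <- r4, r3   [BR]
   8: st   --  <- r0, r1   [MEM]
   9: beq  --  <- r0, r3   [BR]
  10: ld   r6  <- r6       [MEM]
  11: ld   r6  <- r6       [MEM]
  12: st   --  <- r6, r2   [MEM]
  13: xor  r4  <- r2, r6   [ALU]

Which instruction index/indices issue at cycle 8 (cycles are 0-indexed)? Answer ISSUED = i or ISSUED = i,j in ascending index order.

[0] i0  mul  -- RAW r5
[1] i1,i2  xor+or  -- 2-wide
[2] i3,i4  st+xor  -- 2-wide
[3] i5,i6  mul+beq  -- 2-wide
[4] i7  blt  -- no-port BR/MEM
[5] i8  st  -- no-port MEM/BR
[6] i9  beq  -- no-port BR/MEM
[7] i10  ld  -- no-port MEM/MEM
[8] i11  ld  -- no-port MEM/MEM
[9] i12,i13  st+xor  -- 2-wide

ISSUED = 11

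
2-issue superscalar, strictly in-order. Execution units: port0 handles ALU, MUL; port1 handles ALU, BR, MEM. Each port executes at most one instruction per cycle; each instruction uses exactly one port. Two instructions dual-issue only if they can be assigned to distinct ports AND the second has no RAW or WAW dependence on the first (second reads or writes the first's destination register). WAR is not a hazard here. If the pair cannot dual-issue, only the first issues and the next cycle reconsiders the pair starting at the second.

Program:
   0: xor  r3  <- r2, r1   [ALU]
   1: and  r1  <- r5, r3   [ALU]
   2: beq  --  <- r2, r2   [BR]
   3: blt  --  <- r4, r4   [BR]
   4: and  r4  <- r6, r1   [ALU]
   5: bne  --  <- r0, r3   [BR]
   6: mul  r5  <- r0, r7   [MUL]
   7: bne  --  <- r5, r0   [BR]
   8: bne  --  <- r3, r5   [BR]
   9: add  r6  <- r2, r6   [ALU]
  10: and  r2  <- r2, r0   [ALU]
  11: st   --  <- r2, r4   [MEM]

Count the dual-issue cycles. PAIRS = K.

PAIRS = 4

0. xor.ALU @i0  | RAW r3
1. and.ALU;beq.BR @i1,i2  | pair
2. blt.BR;and.ALU @i3,i4  | pair
3. bne.BR;mul.MUL @i5,i6  | pair
4. bne.BR @i7  | no-port BR/BR
5. bne.BR;add.ALU @i8,i9  | pair
6. and.ALU @i10  | RAW r2
7. st.MEM @i11  | tail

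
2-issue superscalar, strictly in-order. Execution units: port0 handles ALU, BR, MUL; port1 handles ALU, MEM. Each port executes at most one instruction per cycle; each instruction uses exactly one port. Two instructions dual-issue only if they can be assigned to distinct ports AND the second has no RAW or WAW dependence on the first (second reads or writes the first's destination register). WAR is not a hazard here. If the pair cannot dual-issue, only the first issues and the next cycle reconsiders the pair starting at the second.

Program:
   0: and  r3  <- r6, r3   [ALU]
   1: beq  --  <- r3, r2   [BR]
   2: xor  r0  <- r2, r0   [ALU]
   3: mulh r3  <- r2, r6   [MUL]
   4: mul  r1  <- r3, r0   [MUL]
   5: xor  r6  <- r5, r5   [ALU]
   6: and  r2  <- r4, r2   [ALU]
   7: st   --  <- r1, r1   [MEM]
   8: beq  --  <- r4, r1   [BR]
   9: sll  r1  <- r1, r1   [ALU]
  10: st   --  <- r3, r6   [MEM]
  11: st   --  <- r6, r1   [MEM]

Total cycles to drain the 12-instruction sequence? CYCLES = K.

t=0 i0:and.ALU ; RAW r3
t=1 i1/i2:beq.BR/xor.ALU ; dual
t=2 i3:mulh.MUL ; no-port MUL/MUL
t=3 i4/i5:mul.MUL/xor.ALU ; dual
t=4 i6/i7:and.ALU/st.MEM ; dual
t=5 i8/i9:beq.BR/sll.ALU ; dual
t=6 i10:st.MEM ; no-port MEM/MEM
t=7 i11:st.MEM ; tail

CYCLES = 8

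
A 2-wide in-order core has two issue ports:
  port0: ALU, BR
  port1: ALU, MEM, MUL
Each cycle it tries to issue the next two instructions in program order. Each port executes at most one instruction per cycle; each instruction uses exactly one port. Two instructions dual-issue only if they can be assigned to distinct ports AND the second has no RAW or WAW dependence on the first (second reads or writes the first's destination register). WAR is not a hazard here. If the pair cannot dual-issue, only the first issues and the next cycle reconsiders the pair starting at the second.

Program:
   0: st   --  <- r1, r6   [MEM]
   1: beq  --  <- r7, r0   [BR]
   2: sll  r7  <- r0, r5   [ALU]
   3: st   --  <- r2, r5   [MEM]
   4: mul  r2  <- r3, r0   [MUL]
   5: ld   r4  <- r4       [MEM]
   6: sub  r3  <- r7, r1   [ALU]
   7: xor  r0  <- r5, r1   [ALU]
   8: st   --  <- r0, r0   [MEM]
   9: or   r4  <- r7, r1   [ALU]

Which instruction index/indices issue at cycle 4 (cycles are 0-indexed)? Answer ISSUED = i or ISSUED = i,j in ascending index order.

ISSUED = 7

c0: i0+i1 st;beq  pair
c1: i2+i3 sll;st  pair
c2: i4 mul  no-port MUL/MEM
c3: i5+i6 ld;sub  pair
c4: i7 xor  RAW r0
c5: i8+i9 st;or  pair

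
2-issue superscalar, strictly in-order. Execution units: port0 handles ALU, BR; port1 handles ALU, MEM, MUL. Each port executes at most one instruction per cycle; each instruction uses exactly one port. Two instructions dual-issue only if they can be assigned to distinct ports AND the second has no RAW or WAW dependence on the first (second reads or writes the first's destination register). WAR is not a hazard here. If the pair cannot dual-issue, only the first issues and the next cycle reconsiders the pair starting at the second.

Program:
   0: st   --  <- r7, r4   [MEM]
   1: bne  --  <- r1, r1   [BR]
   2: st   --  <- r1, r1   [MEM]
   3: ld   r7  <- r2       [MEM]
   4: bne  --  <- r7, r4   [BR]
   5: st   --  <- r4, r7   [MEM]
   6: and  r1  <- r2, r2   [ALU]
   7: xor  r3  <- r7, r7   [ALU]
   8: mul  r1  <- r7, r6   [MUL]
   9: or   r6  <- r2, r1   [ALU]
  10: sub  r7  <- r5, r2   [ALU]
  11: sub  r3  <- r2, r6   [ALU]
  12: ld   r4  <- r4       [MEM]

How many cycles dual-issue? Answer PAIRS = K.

c0: i0,i1 st.MEM bne.BR  pair
c1: i2 st.MEM  no-port MEM/MEM
c2: i3 ld.MEM  RAW r7
c3: i4,i5 bne.BR st.MEM  pair
c4: i6,i7 and.ALU xor.ALU  pair
c5: i8 mul.MUL  RAW r1
c6: i9,i10 or.ALU sub.ALU  pair
c7: i11,i12 sub.ALU ld.MEM  pair

PAIRS = 5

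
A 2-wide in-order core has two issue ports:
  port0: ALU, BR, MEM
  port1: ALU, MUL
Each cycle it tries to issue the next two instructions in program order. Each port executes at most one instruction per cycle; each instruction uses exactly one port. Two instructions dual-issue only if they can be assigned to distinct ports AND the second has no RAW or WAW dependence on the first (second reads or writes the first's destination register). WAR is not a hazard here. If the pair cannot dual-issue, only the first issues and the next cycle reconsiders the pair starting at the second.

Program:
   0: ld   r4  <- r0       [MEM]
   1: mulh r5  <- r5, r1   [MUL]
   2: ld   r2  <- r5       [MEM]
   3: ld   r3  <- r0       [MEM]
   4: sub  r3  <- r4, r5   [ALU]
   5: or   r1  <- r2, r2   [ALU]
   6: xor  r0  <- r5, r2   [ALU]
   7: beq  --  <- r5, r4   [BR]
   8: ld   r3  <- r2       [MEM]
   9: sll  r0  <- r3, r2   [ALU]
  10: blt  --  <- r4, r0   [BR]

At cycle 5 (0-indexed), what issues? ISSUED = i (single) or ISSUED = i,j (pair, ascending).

[0] i0,i1  ld+mulh  -- dual
[1] i2  ld  -- no-port MEM/MEM
[2] i3  ld  -- WAW r3
[3] i4,i5  sub+or  -- dual
[4] i6,i7  xor+beq  -- dual
[5] i8  ld  -- RAW r3
[6] i9  sll  -- RAW r0
[7] i10  blt  -- tail

ISSUED = 8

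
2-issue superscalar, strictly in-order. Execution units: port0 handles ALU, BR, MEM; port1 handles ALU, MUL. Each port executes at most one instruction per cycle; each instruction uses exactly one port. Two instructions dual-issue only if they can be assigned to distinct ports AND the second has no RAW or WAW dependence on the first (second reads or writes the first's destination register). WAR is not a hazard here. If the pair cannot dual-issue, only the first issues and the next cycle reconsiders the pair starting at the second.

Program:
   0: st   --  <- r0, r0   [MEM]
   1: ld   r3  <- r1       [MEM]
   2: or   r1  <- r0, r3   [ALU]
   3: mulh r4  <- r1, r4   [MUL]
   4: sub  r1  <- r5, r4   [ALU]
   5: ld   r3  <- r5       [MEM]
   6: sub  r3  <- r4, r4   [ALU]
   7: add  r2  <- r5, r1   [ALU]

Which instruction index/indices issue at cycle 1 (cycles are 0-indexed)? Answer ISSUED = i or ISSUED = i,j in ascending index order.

  cy0 -> i0 (st) no-port MEM/MEM
  cy1 -> i1 (ld) RAW r3
  cy2 -> i2 (or) RAW r1
  cy3 -> i3 (mulh) RAW r4
  cy4 -> i4&i5 (sub;ld) 2-wide
  cy5 -> i6&i7 (sub;add) 2-wide

ISSUED = 1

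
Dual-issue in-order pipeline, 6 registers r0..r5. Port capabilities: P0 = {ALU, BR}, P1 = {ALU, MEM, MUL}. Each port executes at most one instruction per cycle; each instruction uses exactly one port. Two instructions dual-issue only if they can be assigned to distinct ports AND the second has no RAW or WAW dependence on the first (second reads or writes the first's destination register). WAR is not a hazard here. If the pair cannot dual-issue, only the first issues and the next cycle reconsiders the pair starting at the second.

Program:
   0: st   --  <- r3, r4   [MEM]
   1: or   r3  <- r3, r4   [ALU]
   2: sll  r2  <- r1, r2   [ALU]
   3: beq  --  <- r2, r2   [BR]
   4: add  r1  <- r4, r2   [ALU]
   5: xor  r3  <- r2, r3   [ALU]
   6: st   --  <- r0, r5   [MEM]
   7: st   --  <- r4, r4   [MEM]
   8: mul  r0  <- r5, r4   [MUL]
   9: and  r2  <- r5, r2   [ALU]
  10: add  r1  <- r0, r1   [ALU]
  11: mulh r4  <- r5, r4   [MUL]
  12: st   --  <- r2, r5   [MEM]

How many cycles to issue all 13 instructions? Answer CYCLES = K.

CYCLES = 8

0. st/or @i0/i1  | pair
1. sll @i2  | RAW r2
2. beq/add @i3/i4  | pair
3. xor/st @i5/i6  | pair
4. st @i7  | no-port MEM/MUL
5. mul/and @i8/i9  | pair
6. add/mulh @i10/i11  | pair
7. st @i12  | tail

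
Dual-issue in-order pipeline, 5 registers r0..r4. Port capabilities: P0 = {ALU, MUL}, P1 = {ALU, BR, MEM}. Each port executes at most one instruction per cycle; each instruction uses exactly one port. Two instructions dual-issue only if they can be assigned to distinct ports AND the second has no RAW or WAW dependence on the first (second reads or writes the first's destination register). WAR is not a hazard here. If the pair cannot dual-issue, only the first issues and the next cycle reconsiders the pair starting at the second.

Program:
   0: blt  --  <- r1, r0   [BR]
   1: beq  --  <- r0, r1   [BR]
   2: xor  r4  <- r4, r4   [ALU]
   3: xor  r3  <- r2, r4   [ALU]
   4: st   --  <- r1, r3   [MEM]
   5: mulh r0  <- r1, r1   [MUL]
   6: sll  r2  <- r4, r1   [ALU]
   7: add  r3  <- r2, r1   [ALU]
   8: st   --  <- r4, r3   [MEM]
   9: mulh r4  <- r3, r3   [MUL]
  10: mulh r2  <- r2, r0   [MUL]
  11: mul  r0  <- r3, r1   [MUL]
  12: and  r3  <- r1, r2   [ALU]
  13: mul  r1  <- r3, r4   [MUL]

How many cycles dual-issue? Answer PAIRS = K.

PAIRS = 4

0. blt @i0  | no-port BR/BR
1. beq;xor @i1,i2  | pair
2. xor @i3  | RAW r3
3. st;mulh @i4,i5  | pair
4. sll @i6  | RAW r2
5. add @i7  | RAW r3
6. st;mulh @i8,i9  | pair
7. mulh @i10  | no-port MUL/MUL
8. mul;and @i11,i12  | pair
9. mul @i13  | tail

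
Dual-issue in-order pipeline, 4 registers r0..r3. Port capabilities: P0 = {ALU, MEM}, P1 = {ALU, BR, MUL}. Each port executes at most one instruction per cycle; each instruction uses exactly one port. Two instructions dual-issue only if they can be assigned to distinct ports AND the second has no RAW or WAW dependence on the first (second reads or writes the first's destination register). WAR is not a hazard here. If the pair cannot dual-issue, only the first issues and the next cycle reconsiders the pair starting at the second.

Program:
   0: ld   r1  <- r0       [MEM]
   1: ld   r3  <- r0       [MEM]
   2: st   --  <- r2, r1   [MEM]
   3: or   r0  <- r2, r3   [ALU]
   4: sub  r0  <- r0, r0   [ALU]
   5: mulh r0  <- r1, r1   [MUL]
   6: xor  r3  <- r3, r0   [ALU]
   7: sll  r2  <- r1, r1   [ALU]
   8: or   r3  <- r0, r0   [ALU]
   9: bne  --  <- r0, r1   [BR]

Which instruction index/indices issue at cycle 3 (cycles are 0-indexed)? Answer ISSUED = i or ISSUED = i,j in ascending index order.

ISSUED = 4

t=0 i0:ld.MEM ; no-port MEM/MEM
t=1 i1:ld.MEM ; no-port MEM/MEM
t=2 i2+i3:st.MEM+or.ALU ; dual
t=3 i4:sub.ALU ; WAW r0
t=4 i5:mulh.MUL ; RAW r0
t=5 i6+i7:xor.ALU+sll.ALU ; dual
t=6 i8+i9:or.ALU+bne.BR ; dual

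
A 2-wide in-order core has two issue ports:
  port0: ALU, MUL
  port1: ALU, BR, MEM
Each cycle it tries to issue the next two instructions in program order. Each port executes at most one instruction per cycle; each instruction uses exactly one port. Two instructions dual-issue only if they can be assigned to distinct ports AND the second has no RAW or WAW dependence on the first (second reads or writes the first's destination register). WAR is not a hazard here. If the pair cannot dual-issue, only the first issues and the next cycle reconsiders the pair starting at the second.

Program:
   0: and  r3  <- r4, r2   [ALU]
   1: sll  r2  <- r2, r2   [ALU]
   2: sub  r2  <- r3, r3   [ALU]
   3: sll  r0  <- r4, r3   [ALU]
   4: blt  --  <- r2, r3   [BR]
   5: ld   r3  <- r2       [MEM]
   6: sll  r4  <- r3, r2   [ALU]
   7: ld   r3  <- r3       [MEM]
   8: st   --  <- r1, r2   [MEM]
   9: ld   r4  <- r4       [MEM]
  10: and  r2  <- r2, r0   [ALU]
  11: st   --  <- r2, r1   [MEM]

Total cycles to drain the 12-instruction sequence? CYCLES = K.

t=0 i0+i1:and/sll ; dual
t=1 i2+i3:sub/sll ; dual
t=2 i4:blt ; no-port BR/MEM
t=3 i5:ld ; RAW r3
t=4 i6+i7:sll/ld ; dual
t=5 i8:st ; no-port MEM/MEM
t=6 i9+i10:ld/and ; dual
t=7 i11:st ; tail

CYCLES = 8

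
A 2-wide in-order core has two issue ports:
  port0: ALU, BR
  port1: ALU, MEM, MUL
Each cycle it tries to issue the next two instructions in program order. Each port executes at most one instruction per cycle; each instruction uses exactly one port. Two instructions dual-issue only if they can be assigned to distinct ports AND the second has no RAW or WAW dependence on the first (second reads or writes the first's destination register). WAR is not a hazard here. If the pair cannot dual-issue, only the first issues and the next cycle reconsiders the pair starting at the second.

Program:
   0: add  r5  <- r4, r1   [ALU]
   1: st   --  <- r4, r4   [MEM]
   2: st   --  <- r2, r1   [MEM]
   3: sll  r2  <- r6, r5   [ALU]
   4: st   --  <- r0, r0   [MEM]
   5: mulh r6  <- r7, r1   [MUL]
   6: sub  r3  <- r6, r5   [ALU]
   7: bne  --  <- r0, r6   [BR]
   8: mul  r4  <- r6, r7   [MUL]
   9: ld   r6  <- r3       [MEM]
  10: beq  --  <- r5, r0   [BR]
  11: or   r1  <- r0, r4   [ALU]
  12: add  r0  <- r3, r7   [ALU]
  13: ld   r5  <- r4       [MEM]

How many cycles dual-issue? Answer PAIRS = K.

PAIRS = 5

0. add.ALU;st.MEM @i0&i1  | pair
1. st.MEM;sll.ALU @i2&i3  | pair
2. st.MEM @i4  | no-port MEM/MUL
3. mulh.MUL @i5  | RAW r6
4. sub.ALU;bne.BR @i6&i7  | pair
5. mul.MUL @i8  | no-port MUL/MEM
6. ld.MEM;beq.BR @i9&i10  | pair
7. or.ALU;add.ALU @i11&i12  | pair
8. ld.MEM @i13  | tail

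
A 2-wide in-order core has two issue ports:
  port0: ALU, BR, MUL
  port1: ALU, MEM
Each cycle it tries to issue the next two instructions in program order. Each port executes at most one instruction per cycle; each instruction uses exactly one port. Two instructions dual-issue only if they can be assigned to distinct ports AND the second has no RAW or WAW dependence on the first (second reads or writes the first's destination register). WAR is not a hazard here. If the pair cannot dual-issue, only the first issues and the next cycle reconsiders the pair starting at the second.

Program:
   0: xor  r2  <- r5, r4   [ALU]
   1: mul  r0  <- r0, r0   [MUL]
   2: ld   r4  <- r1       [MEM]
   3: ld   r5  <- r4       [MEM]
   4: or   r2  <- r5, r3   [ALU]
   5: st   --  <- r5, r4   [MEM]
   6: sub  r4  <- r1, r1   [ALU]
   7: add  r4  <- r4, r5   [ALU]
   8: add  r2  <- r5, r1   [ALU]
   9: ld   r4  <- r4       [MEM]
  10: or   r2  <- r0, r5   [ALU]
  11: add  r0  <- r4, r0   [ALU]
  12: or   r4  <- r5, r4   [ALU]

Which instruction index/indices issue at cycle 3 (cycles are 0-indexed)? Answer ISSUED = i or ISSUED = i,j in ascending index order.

  cy0 -> i0&i1 (xor.ALU/mul.MUL) pair
  cy1 -> i2 (ld.MEM) no-port MEM/MEM
  cy2 -> i3 (ld.MEM) RAW r5
  cy3 -> i4&i5 (or.ALU/st.MEM) pair
  cy4 -> i6 (sub.ALU) RAW+WAW r4
  cy5 -> i7&i8 (add.ALU/add.ALU) pair
  cy6 -> i9&i10 (ld.MEM/or.ALU) pair
  cy7 -> i11&i12 (add.ALU/or.ALU) pair

ISSUED = 4,5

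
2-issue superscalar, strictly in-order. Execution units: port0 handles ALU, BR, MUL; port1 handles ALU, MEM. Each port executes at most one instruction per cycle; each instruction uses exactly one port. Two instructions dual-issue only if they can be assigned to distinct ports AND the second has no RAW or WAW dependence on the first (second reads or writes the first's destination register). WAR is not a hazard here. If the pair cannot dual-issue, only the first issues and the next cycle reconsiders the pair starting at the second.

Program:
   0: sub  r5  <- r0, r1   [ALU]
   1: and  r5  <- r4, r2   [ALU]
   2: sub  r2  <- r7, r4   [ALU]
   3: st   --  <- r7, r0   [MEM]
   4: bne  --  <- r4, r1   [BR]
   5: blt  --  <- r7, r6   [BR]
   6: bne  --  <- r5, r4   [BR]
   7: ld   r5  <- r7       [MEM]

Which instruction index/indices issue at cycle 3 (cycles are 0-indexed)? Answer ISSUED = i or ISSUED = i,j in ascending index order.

[0] i0  sub  -- WAW r5
[1] i1/i2  and/sub  -- 2-wide
[2] i3/i4  st/bne  -- 2-wide
[3] i5  blt  -- no-port BR/BR
[4] i6/i7  bne/ld  -- 2-wide

ISSUED = 5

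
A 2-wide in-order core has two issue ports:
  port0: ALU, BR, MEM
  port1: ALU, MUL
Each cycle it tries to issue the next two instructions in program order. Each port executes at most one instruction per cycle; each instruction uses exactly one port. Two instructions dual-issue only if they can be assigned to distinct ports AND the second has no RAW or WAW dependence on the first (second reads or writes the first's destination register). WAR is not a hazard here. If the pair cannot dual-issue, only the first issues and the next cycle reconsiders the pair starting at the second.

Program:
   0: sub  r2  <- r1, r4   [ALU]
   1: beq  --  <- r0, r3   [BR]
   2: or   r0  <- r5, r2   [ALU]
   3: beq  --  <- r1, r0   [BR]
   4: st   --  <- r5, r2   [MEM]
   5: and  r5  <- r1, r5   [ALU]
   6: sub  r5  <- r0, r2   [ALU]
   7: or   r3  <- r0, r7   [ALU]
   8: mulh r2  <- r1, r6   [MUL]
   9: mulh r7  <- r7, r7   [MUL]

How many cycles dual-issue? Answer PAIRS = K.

PAIRS = 3

c0: i0&i1 sub.ALU;beq.BR  dual
c1: i2 or.ALU  RAW r0
c2: i3 beq.BR  no-port BR/MEM
c3: i4&i5 st.MEM;and.ALU  dual
c4: i6&i7 sub.ALU;or.ALU  dual
c5: i8 mulh.MUL  no-port MUL/MUL
c6: i9 mulh.MUL  tail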